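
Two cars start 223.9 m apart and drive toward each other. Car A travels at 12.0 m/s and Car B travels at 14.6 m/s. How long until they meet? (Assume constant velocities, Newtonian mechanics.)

Combined speed: v_combined = 12.0 + 14.6 = 26.6 m/s
Time to meet: t = d/v_combined = 223.9/26.6 = 8.42 s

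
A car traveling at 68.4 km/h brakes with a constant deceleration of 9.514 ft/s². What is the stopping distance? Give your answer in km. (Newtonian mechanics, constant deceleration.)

v₀ = 68.4 km/h × 0.2777777777777778 = 19.0 m/s
a = 9.514 ft/s² × 0.3048 = 2.89987 m/s²
d = v₀² / (2a) = 19.0² / (2 × 2.89987) = 361.0 / 5.79974 = 62.2442 m
d = 62.2442 m / 1000.0 = 0.06224 km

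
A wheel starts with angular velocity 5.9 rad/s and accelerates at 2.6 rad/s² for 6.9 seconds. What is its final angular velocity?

ω = ω₀ + αt = 5.9 + 2.6 × 6.9 = 23.84 rad/s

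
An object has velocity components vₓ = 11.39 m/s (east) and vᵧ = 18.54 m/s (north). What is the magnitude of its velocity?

|v| = √(vₓ² + vᵧ²) = √(11.39² + 18.54²) = √(473.4637) = 21.76 m/s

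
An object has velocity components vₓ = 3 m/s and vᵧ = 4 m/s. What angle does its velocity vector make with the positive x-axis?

θ = arctan(vᵧ/vₓ) = arctan(4/3) = 53.13°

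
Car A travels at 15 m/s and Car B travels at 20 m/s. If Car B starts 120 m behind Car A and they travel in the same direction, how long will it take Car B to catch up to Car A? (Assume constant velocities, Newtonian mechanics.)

Relative speed: v_rel = 20 - 15 = 5 m/s
Time to catch: t = d₀/v_rel = 120/5 = 24.0 s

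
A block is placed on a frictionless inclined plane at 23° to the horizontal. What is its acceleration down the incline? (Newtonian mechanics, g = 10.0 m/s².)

a = g sin(θ) = 10.0 × sin(23°) = 10.0 × 0.3907 = 3.91 m/s²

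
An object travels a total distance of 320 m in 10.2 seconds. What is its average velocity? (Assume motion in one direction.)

v_avg = Δd / Δt = 320 / 10.2 = 31.37 m/s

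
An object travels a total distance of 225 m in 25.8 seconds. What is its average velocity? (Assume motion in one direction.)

v_avg = Δd / Δt = 225 / 25.8 = 8.72 m/s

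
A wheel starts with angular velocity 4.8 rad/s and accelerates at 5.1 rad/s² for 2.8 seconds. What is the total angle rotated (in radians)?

θ = ω₀t + ½αt² = 4.8×2.8 + ½×5.1×2.8² = 33.43 rad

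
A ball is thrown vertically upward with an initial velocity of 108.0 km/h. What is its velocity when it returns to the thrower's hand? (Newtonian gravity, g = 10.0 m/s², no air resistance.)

By conservation of energy (no air resistance), the ball returns to the throw height with the same speed as launch, but directed downward.
|v_ground| = v₀ = 108.0 km/h
v_ground = 108.0 km/h (downward)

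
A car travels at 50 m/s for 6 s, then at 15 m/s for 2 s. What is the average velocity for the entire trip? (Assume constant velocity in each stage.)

d₁ = v₁t₁ = 50 × 6 = 300 m
d₂ = v₂t₂ = 15 × 2 = 30 m
d_total = 330 m, t_total = 8 s
v_avg = d_total/t_total = 330/8 = 41.25 m/s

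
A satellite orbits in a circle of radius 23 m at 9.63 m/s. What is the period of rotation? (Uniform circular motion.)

T = 2πr/v = 2π×23/9.63 = 15.01 s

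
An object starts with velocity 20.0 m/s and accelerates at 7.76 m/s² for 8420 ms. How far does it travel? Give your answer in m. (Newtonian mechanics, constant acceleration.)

t = 8420 ms × 0.001 = 8.42 s
d = v₀ × t + ½ × a × t² = 20.0 × 8.42 + 0.5 × 7.76 × 8.42² = 443.5 m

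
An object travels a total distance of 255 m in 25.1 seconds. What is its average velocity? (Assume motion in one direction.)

v_avg = Δd / Δt = 255 / 25.1 = 10.16 m/s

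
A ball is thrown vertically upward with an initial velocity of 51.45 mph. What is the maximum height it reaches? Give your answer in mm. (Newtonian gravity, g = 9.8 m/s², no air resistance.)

v₀ = 51.45 mph × 0.44704 = 23.0002 m/s
h_max = v₀² / (2g) = 23.0002² / (2 × 9.8) = 529.009 / 19.6 = 26.9903 m
h_max = 26.9903 m / 0.001 = 26990 mm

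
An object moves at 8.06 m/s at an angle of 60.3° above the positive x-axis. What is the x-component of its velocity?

vₓ = v cos(θ) = 8.06 × cos(60.3°) = 3.99 m/s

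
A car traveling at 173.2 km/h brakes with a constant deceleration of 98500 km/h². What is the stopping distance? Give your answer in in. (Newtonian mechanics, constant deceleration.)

v₀ = 173.2 km/h × 0.2777777777777778 = 48.1111 m/s
a = 98500 km/h² × 7.716049382716049e-05 = 7.60031 m/s²
d = v₀² / (2a) = 48.1111² / (2 × 7.60031) = 2314.68 / 15.2006 = 152.276 m
d = 152.276 m / 0.0254 = 5995 in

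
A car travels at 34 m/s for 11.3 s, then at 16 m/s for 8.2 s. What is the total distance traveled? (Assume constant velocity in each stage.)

d₁ = v₁t₁ = 34 × 11.3 = 384.2 m
d₂ = v₂t₂ = 16 × 8.2 = 131.2 m
d_total = 384.2 + 131.2 = 515.4 m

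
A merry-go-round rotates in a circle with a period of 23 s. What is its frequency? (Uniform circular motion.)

f = 1/T = 1/23 = 0.0435 Hz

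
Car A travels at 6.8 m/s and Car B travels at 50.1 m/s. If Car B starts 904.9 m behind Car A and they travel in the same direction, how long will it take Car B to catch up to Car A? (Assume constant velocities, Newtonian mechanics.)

Relative speed: v_rel = 50.1 - 6.8 = 43.3 m/s
Time to catch: t = d₀/v_rel = 904.9/43.3 = 20.9 s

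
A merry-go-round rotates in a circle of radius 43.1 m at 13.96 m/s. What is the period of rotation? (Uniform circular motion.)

T = 2πr/v = 2π×43.1/13.96 = 19.4 s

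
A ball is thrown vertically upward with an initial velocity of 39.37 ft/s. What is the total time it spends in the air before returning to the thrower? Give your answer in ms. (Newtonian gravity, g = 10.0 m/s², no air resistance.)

v₀ = 39.37 ft/s × 0.3048 = 12.0 m/s
t_total = 2 × v₀ / g = 2 × 12.0 / 10.0 = 2.4 s
t_total = 2.4 s / 0.001 = 2400 ms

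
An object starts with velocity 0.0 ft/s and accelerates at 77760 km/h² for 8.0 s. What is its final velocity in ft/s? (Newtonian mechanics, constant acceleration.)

v₀ = 0.0 ft/s × 0.3048 = 0.0 m/s
a = 77760 km/h² × 7.716049382716049e-05 = 6.0 m/s²
v = v₀ + a × t = 0.0 + 6.0 × 8.0 = 48.0 m/s
v = 48.0 m/s / 0.3048 = 157.5 ft/s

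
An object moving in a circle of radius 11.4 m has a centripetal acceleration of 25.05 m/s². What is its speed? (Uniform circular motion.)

v = √(a_c × r) = √(25.05 × 11.4) = 16.9 m/s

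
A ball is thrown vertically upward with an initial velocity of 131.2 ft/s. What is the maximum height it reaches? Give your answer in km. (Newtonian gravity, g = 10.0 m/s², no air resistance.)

v₀ = 131.2 ft/s × 0.3048 = 39.9898 m/s
h_max = v₀² / (2g) = 39.9898² / (2 × 10.0) = 1599.18 / 20.0 = 79.959 m
h_max = 79.959 m / 1000.0 = 0.07996 km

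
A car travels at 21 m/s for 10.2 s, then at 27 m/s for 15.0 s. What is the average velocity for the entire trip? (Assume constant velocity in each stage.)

d₁ = v₁t₁ = 21 × 10.2 = 214.2 m
d₂ = v₂t₂ = 27 × 15.0 = 405.0 m
d_total = 619.2 m, t_total = 25.2 s
v_avg = d_total/t_total = 619.2/25.2 = 24.57 m/s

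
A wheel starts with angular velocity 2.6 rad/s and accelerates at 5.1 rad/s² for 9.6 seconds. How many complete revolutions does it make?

θ = ω₀t + ½αt² = 2.6×9.6 + ½×5.1×9.6² = 259.968 rad
Total revolutions = θ/(2π) = 259.968/(2π) = 41.38
Complete revolutions = ⌊41.38⌋ = 41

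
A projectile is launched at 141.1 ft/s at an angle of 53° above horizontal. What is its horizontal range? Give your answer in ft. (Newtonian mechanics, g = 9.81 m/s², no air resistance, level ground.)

v₀ = 141.1 ft/s × 0.3048 = 43.0073 m/s
R = v₀² × sin(2θ) / g = 43.0073² × sin(2 × 53°) / 9.81 = 1849.63 × 0.961262 / 9.81 = 181.241 m
R = 181.241 m / 0.3048 = 594.6 ft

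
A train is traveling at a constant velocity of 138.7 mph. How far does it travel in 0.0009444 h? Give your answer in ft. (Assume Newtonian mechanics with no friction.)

v = 138.7 mph × 0.44704 = 62.0044 m/s
t = 0.0009444 h × 3600.0 = 3.39984 s
d = v × t = 62.0044 × 3.39984 = 210.805 m
d = 210.805 m / 0.3048 = 691.6 ft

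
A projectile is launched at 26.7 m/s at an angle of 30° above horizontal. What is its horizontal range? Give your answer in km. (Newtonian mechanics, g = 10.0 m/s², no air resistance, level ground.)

R = v₀² × sin(2θ) / g = 26.7² × sin(2 × 30°) / 10.0 = 712.89 × 0.866025 / 10.0 = 61.7381 m
R = 61.7381 m / 1000.0 = 0.06174 km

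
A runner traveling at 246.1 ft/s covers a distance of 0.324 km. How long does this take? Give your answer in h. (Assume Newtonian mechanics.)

d = 0.324 km × 1000.0 = 324.0 m
v = 246.1 ft/s × 0.3048 = 75.0113 m/s
t = d / v = 324.0 / 75.0113 = 4.31935 s
t = 4.31935 s / 3600.0 = 0.0012 h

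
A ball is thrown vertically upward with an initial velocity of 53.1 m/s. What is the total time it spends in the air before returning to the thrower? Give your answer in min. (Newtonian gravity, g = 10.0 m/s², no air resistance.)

t_total = 2 × v₀ / g = 2 × 53.1 / 10.0 = 10.62 s
t_total = 10.62 s / 60.0 = 0.177 min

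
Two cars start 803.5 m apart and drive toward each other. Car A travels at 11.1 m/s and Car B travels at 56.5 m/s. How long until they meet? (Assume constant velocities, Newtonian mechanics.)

Combined speed: v_combined = 11.1 + 56.5 = 67.6 m/s
Time to meet: t = d/v_combined = 803.5/67.6 = 11.89 s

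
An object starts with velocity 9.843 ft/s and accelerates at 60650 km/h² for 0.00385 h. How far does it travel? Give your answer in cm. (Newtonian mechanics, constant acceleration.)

v₀ = 9.843 ft/s × 0.3048 = 3.00015 m/s
a = 60650 km/h² × 7.716049382716049e-05 = 4.67978 m/s²
t = 0.00385 h × 3600.0 = 13.86 s
d = v₀ × t + ½ × a × t² = 3.00015 × 13.86 + 0.5 × 4.67978 × 13.86² = 491.074 m
d = 491.074 m / 0.01 = 49110 cm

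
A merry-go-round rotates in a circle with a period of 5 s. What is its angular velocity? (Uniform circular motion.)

ω = 2π/T = 2π/5 = 1.2566 rad/s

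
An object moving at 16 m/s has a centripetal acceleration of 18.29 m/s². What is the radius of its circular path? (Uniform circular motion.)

r = v²/a_c = 16²/18.29 = 14.0 m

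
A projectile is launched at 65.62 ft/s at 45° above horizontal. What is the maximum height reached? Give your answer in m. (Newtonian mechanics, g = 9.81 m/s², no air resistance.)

v₀ = 65.62 ft/s × 0.3048 = 20.001 m/s
H = v₀² × sin²(θ) / (2g) = 20.001² × sin(45°)² / (2 × 9.81) = 400.04 × 0.5 / 19.62 = 10.19 m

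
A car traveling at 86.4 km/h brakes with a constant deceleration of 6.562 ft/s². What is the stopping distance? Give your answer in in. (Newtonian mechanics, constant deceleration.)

v₀ = 86.4 km/h × 0.2777777777777778 = 24.0 m/s
a = 6.562 ft/s² × 0.3048 = 2.0001 m/s²
d = v₀² / (2a) = 24.0² / (2 × 2.0001) = 576.0 / 4.0002 = 143.993 m
d = 143.993 m / 0.0254 = 5669 in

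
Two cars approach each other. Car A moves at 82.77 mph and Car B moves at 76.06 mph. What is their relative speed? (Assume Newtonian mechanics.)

v_rel = v_A + v_B = 82.77 + 76.06 = 158.83 mph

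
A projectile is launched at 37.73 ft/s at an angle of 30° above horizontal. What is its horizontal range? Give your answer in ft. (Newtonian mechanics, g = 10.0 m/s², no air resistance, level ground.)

v₀ = 37.73 ft/s × 0.3048 = 11.5001 m/s
R = v₀² × sin(2θ) / g = 11.5001² × sin(2 × 30°) / 10.0 = 132.252 × 0.866025 / 10.0 = 11.4534 m
R = 11.4534 m / 0.3048 = 37.58 ft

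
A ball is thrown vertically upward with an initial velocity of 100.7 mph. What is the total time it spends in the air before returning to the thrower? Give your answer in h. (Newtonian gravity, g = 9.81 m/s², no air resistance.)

v₀ = 100.7 mph × 0.44704 = 45.0169 m/s
t_total = 2 × v₀ / g = 2 × 45.0169 / 9.81 = 9.17776 s
t_total = 9.17776 s / 3600.0 = 0.002549 h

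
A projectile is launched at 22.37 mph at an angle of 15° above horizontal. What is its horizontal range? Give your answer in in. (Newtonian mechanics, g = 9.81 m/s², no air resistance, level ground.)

v₀ = 22.37 mph × 0.44704 = 10.0003 m/s
R = v₀² × sin(2θ) / g = 10.0003² × sin(2 × 15°) / 9.81 = 100.006 × 0.5 / 9.81 = 5.09715 m
R = 5.09715 m / 0.0254 = 200.7 in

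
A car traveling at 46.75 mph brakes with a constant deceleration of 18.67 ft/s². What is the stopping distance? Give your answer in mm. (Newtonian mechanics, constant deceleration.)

v₀ = 46.75 mph × 0.44704 = 20.8991 m/s
a = 18.67 ft/s² × 0.3048 = 5.69062 m/s²
d = v₀² / (2a) = 20.8991² / (2 × 5.69062) = 436.772 / 11.3812 = 38.3766 m
d = 38.3766 m / 0.001 = 38380 mm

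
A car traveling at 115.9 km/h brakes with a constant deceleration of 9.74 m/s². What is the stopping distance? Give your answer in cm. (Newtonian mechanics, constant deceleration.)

v₀ = 115.9 km/h × 0.2777777777777778 = 32.1944 m/s
d = v₀² / (2a) = 32.1944² / (2 × 9.74) = 1036.48 / 19.48 = 53.2074 m
d = 53.2074 m / 0.01 = 5321 cm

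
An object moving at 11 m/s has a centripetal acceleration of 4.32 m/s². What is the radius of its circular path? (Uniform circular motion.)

r = v²/a_c = 11²/4.32 = 28.01 m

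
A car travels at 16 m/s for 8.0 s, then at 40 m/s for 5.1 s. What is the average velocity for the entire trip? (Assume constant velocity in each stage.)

d₁ = v₁t₁ = 16 × 8.0 = 128.0 m
d₂ = v₂t₂ = 40 × 5.1 = 204.0 m
d_total = 332.0 m, t_total = 13.1 s
v_avg = d_total/t_total = 332.0/13.1 = 25.34 m/s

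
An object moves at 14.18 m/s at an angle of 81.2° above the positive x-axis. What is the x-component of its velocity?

vₓ = v cos(θ) = 14.18 × cos(81.2°) = 2.17 m/s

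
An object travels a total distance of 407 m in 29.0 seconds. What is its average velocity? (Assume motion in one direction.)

v_avg = Δd / Δt = 407 / 29.0 = 14.03 m/s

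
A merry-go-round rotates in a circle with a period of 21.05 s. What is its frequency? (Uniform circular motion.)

f = 1/T = 1/21.05 = 0.0475 Hz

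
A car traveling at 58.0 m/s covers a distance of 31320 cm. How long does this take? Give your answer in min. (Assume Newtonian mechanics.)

d = 31320 cm × 0.01 = 313.2 m
t = d / v = 313.2 / 58.0 = 5.4 s
t = 5.4 s / 60.0 = 0.09 min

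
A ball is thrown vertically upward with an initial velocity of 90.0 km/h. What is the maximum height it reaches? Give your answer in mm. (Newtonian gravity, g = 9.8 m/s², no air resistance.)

v₀ = 90.0 km/h × 0.2777777777777778 = 25.0 m/s
h_max = v₀² / (2g) = 25.0² / (2 × 9.8) = 625.0 / 19.6 = 31.8878 m
h_max = 31.8878 m / 0.001 = 31890 mm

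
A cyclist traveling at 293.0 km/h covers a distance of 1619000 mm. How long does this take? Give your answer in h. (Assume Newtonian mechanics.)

d = 1619000 mm × 0.001 = 1619.0 m
v = 293.0 km/h × 0.2777777777777778 = 81.3889 m/s
t = d / v = 1619.0 / 81.3889 = 19.8921 s
t = 19.8921 s / 3600.0 = 0.005526 h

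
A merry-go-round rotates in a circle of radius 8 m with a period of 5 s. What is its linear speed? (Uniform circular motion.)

v = 2πr/T = 2π×8/5 = 10.05 m/s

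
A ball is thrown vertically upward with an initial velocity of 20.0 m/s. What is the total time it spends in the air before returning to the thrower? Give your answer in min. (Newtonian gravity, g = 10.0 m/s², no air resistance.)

t_total = 2 × v₀ / g = 2 × 20.0 / 10.0 = 4.0 s
t_total = 4.0 s / 60.0 = 0.06667 min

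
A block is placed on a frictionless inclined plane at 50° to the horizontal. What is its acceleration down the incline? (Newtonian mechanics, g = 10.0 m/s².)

a = g sin(θ) = 10.0 × sin(50°) = 10.0 × 0.766 = 7.66 m/s²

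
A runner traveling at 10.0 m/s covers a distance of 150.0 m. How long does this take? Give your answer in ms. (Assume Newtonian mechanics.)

t = d / v = 150.0 / 10.0 = 15.0 s
t = 15.0 s / 0.001 = 15000 ms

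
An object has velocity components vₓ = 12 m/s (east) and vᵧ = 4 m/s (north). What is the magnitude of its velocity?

|v| = √(vₓ² + vᵧ²) = √(12² + 4²) = √(160) = 12.65 m/s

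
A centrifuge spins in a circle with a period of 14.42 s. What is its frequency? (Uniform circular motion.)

f = 1/T = 1/14.42 = 0.0693 Hz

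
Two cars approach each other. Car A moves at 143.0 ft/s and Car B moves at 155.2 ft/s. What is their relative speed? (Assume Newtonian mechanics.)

v_rel = v_A + v_B = 143.0 + 155.2 = 298.2 ft/s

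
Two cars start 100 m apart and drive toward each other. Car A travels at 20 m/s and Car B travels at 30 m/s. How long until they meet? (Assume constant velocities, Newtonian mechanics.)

Combined speed: v_combined = 20 + 30 = 50 m/s
Time to meet: t = d/v_combined = 100/50 = 2.0 s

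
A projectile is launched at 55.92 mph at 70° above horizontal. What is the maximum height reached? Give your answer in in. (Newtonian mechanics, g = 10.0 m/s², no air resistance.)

v₀ = 55.92 mph × 0.44704 = 24.9985 m/s
H = v₀² × sin²(θ) / (2g) = 24.9985² × sin(70°)² / (2 × 10.0) = 624.925 × 0.883022 / 20.0 = 27.5911 m
H = 27.5911 m / 0.0254 = 1086 in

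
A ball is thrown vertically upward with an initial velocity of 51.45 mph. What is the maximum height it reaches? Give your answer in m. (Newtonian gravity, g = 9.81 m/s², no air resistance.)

v₀ = 51.45 mph × 0.44704 = 23.0002 m/s
h_max = v₀² / (2g) = 23.0002² / (2 × 9.81) = 529.009 / 19.62 = 26.96 m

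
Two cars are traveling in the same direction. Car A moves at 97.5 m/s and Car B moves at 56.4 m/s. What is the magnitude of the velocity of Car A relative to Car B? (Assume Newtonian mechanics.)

v_rel = |v_A - v_B| = |97.5 - 56.4| = 41.1 m/s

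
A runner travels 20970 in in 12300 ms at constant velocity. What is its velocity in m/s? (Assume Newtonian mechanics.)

d = 20970 in × 0.0254 = 532.638 m
t = 12300 ms × 0.001 = 12.3 s
v = d / t = 532.638 / 12.3 = 43.3 m/s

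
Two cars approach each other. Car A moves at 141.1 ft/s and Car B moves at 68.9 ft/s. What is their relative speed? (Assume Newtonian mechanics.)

v_rel = v_A + v_B = 141.1 + 68.9 = 210.0 ft/s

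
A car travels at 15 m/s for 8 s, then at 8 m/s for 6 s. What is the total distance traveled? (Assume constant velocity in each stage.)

d₁ = v₁t₁ = 15 × 8 = 120 m
d₂ = v₂t₂ = 8 × 6 = 48 m
d_total = 120 + 48 = 168 m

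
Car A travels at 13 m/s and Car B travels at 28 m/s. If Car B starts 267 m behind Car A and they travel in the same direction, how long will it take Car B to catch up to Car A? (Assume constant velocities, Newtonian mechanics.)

Relative speed: v_rel = 28 - 13 = 15 m/s
Time to catch: t = d₀/v_rel = 267/15 = 17.8 s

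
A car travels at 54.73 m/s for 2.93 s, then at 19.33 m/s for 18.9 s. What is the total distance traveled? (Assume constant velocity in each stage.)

d₁ = v₁t₁ = 54.73 × 2.93 = 160.3589 m
d₂ = v₂t₂ = 19.33 × 18.9 = 365.337 m
d_total = 160.3589 + 365.337 = 525.7 m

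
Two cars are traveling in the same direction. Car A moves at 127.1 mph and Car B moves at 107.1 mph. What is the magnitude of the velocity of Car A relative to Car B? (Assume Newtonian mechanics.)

v_rel = |v_A - v_B| = |127.1 - 107.1| = 20.0 mph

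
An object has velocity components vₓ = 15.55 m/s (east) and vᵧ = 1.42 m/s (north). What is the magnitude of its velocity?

|v| = √(vₓ² + vᵧ²) = √(15.55² + 1.42²) = √(243.8189) = 15.61 m/s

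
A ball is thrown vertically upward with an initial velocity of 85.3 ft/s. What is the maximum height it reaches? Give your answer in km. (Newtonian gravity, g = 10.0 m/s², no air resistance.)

v₀ = 85.3 ft/s × 0.3048 = 25.9994 m/s
h_max = v₀² / (2g) = 25.9994² / (2 × 10.0) = 675.969 / 20.0 = 33.7985 m
h_max = 33.7985 m / 1000.0 = 0.0338 km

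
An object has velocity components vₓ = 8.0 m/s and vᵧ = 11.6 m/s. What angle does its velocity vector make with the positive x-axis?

θ = arctan(vᵧ/vₓ) = arctan(11.6/8.0) = 55.41°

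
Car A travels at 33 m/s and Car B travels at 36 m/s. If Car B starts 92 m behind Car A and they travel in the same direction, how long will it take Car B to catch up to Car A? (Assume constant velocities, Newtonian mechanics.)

Relative speed: v_rel = 36 - 33 = 3 m/s
Time to catch: t = d₀/v_rel = 92/3 = 30.67 s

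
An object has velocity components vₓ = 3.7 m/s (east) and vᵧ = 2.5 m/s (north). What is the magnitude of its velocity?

|v| = √(vₓ² + vᵧ²) = √(3.7² + 2.5²) = √(19.94) = 4.47 m/s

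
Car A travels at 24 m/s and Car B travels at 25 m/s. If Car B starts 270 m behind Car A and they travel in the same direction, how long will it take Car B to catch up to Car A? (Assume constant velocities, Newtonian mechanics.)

Relative speed: v_rel = 25 - 24 = 1 m/s
Time to catch: t = d₀/v_rel = 270/1 = 270.0 s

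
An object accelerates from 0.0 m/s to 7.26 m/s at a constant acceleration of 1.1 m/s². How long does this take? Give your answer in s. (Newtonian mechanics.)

t = (v - v₀) / a = (7.26 - 0.0) / 1.1 = 6.6 s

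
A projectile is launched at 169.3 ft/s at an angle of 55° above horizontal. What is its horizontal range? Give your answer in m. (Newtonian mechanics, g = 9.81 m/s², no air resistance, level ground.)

v₀ = 169.3 ft/s × 0.3048 = 51.6026 m/s
R = v₀² × sin(2θ) / g = 51.6026² × sin(2 × 55°) / 9.81 = 2662.83 × 0.939693 / 9.81 = 255.1 m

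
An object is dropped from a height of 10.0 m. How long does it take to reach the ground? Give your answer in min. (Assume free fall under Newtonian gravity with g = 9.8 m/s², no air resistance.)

t = √(2h/g) = √(2 × 10.0 / 9.8) = 1.42857 s
t = 1.42857 s / 60.0 = 0.02381 min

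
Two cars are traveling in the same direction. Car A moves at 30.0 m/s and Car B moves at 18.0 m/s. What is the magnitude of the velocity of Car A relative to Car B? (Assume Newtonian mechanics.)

v_rel = |v_A - v_B| = |30.0 - 18.0| = 12.0 m/s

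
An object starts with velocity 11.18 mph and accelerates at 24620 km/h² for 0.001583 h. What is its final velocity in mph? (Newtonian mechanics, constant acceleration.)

v₀ = 11.18 mph × 0.44704 = 4.99791 m/s
a = 24620 km/h² × 7.716049382716049e-05 = 1.89969 m/s²
t = 0.001583 h × 3600.0 = 5.6988 s
v = v₀ + a × t = 4.99791 + 1.89969 × 5.6988 = 15.8239 m/s
v = 15.8239 m/s / 0.44704 = 35.4 mph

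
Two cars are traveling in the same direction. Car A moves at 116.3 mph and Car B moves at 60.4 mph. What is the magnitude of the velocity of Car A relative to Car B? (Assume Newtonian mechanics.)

v_rel = |v_A - v_B| = |116.3 - 60.4| = 55.9 mph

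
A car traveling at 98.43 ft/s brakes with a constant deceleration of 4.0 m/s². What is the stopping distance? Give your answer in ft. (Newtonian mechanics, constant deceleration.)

v₀ = 98.43 ft/s × 0.3048 = 30.0015 m/s
d = v₀² / (2a) = 30.0015² / (2 × 4.0) = 900.09 / 8.0 = 112.511 m
d = 112.511 m / 0.3048 = 369.1 ft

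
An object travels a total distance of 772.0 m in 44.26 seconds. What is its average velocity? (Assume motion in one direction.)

v_avg = Δd / Δt = 772.0 / 44.26 = 17.44 m/s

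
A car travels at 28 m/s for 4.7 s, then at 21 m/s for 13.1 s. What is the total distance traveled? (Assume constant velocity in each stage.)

d₁ = v₁t₁ = 28 × 4.7 = 131.6 m
d₂ = v₂t₂ = 21 × 13.1 = 275.1 m
d_total = 131.6 + 275.1 = 406.7 m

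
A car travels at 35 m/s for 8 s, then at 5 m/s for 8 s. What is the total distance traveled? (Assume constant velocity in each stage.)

d₁ = v₁t₁ = 35 × 8 = 280 m
d₂ = v₂t₂ = 5 × 8 = 40 m
d_total = 280 + 40 = 320 m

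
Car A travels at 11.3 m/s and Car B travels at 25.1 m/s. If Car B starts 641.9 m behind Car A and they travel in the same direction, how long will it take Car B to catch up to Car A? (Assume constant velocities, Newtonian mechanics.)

Relative speed: v_rel = 25.1 - 11.3 = 13.8 m/s
Time to catch: t = d₀/v_rel = 641.9/13.8 = 46.51 s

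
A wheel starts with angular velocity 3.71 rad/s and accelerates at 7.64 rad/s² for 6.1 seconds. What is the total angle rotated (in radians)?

θ = ω₀t + ½αt² = 3.71×6.1 + ½×7.64×6.1² = 164.77 rad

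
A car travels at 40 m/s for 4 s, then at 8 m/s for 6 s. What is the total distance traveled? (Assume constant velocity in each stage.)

d₁ = v₁t₁ = 40 × 4 = 160 m
d₂ = v₂t₂ = 8 × 6 = 48 m
d_total = 160 + 48 = 208 m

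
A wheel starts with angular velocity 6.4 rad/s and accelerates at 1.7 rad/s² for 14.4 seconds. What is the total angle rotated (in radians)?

θ = ω₀t + ½αt² = 6.4×14.4 + ½×1.7×14.4² = 268.42 rad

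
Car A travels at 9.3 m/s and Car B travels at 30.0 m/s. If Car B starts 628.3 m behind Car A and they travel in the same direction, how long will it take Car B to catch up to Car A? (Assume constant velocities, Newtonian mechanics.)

Relative speed: v_rel = 30.0 - 9.3 = 20.7 m/s
Time to catch: t = d₀/v_rel = 628.3/20.7 = 30.35 s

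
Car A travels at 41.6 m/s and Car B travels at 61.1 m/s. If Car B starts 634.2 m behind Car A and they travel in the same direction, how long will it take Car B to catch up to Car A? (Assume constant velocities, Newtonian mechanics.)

Relative speed: v_rel = 61.1 - 41.6 = 19.5 m/s
Time to catch: t = d₀/v_rel = 634.2/19.5 = 32.52 s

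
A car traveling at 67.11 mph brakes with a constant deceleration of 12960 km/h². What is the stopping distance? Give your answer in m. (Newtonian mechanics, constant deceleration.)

v₀ = 67.11 mph × 0.44704 = 30.0009 m/s
a = 12960 km/h² × 7.716049382716049e-05 = 1.0 m/s²
d = v₀² / (2a) = 30.0009² / (2 × 1.0) = 900.054 / 2.0 = 450.0 m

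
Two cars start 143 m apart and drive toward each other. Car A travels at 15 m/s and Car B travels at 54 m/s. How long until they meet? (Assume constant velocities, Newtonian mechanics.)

Combined speed: v_combined = 15 + 54 = 69 m/s
Time to meet: t = d/v_combined = 143/69 = 2.07 s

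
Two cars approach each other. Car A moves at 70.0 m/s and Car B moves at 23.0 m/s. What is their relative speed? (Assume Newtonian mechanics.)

v_rel = v_A + v_B = 70.0 + 23.0 = 93.0 m/s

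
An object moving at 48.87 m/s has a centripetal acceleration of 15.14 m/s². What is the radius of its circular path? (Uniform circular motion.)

r = v²/a_c = 48.87²/15.14 = 157.75 m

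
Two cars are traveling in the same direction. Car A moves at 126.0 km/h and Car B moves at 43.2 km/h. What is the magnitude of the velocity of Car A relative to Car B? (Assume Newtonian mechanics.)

v_rel = |v_A - v_B| = |126.0 - 43.2| = 82.8 km/h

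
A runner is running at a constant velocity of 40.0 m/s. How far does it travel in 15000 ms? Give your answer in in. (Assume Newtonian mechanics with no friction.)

t = 15000 ms × 0.001 = 15.0 s
d = v × t = 40.0 × 15.0 = 600.0 m
d = 600.0 m / 0.0254 = 23620 in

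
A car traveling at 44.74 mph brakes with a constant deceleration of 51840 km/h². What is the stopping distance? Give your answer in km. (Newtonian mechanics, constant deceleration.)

v₀ = 44.74 mph × 0.44704 = 20.0006 m/s
a = 51840 km/h² × 7.716049382716049e-05 = 4.0 m/s²
d = v₀² / (2a) = 20.0006² / (2 × 4.0) = 400.024 / 8.0 = 50.003 m
d = 50.003 m / 1000.0 = 0.05 km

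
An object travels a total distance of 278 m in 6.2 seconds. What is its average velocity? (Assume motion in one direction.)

v_avg = Δd / Δt = 278 / 6.2 = 44.84 m/s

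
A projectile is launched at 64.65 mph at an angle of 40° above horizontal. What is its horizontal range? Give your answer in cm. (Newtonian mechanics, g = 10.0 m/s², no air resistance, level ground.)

v₀ = 64.65 mph × 0.44704 = 28.9011 m/s
R = v₀² × sin(2θ) / g = 28.9011² × sin(2 × 40°) / 10.0 = 835.274 × 0.984808 / 10.0 = 82.2585 m
R = 82.2585 m / 0.01 = 8226 cm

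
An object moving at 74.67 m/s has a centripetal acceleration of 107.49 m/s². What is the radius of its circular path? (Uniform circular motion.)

r = v²/a_c = 74.67²/107.49 = 51.87 m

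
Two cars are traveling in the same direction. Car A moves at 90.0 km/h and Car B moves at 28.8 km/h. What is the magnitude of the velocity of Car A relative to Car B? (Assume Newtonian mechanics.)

v_rel = |v_A - v_B| = |90.0 - 28.8| = 61.2 km/h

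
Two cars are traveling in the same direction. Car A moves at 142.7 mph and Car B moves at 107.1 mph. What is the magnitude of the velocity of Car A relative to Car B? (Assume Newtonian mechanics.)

v_rel = |v_A - v_B| = |142.7 - 107.1| = 35.6 mph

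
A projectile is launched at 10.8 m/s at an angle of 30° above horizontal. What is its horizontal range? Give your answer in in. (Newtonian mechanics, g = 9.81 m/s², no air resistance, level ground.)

R = v₀² × sin(2θ) / g = 10.8² × sin(2 × 30°) / 9.81 = 116.64 × 0.866025 / 9.81 = 10.297 m
R = 10.297 m / 0.0254 = 405.4 in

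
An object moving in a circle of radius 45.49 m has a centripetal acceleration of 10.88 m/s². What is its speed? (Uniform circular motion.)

v = √(a_c × r) = √(10.88 × 45.49) = 22.25 m/s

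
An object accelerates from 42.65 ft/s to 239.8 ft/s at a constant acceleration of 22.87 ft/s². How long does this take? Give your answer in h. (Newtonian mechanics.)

v₀ = 42.65 ft/s × 0.3048 = 12.9997 m/s
v = 239.8 ft/s × 0.3048 = 73.091 m/s
a = 22.87 ft/s² × 0.3048 = 6.97078 m/s²
t = (v - v₀) / a = (73.091 - 12.9997) / 6.97078 = 8.62046 s
t = 8.62046 s / 3600.0 = 0.002395 h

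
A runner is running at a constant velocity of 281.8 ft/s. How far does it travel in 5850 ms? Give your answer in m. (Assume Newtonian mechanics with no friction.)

v = 281.8 ft/s × 0.3048 = 85.8926 m/s
t = 5850 ms × 0.001 = 5.85 s
d = v × t = 85.8926 × 5.85 = 502.5 m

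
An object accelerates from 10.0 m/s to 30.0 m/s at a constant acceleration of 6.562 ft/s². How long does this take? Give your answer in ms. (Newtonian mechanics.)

a = 6.562 ft/s² × 0.3048 = 2.0001 m/s²
t = (v - v₀) / a = (30.0 - 10.0) / 2.0001 = 9.9995 s
t = 9.9995 s / 0.001 = 10000 ms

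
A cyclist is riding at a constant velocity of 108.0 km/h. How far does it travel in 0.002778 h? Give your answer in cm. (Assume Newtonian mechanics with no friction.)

v = 108.0 km/h × 0.2777777777777778 = 30.0 m/s
t = 0.002778 h × 3600.0 = 10.0008 s
d = v × t = 30.0 × 10.0008 = 300.024 m
d = 300.024 m / 0.01 = 30000 cm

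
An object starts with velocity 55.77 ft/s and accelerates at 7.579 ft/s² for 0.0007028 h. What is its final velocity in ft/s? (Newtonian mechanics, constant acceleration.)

v₀ = 55.77 ft/s × 0.3048 = 16.9987 m/s
a = 7.579 ft/s² × 0.3048 = 2.31008 m/s²
t = 0.0007028 h × 3600.0 = 2.53008 s
v = v₀ + a × t = 16.9987 + 2.31008 × 2.53008 = 22.8434 m/s
v = 22.8434 m/s / 0.3048 = 74.95 ft/s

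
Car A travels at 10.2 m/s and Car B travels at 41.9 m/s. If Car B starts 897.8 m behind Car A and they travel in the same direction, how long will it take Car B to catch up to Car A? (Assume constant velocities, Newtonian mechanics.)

Relative speed: v_rel = 41.9 - 10.2 = 31.7 m/s
Time to catch: t = d₀/v_rel = 897.8/31.7 = 28.32 s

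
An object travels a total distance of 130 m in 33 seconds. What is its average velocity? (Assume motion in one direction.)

v_avg = Δd / Δt = 130 / 33 = 3.94 m/s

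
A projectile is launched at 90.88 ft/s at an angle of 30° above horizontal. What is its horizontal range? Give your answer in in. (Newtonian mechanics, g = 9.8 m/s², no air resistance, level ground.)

v₀ = 90.88 ft/s × 0.3048 = 27.7002 m/s
R = v₀² × sin(2θ) / g = 27.7002² × sin(2 × 30°) / 9.8 = 767.301 × 0.866025 / 9.8 = 67.8063 m
R = 67.8063 m / 0.0254 = 2670 in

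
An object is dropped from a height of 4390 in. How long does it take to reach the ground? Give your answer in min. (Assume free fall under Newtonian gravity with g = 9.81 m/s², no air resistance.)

h = 4390 in × 0.0254 = 111.506 m
t = √(2h/g) = √(2 × 111.506 / 9.81) = 4.76793 s
t = 4.76793 s / 60.0 = 0.07947 min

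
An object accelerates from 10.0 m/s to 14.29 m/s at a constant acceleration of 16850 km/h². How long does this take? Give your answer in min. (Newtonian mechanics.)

a = 16850 km/h² × 7.716049382716049e-05 = 1.30015 m/s²
t = (v - v₀) / a = (14.29 - 10.0) / 1.30015 = 3.29962 s
t = 3.29962 s / 60.0 = 0.05499 min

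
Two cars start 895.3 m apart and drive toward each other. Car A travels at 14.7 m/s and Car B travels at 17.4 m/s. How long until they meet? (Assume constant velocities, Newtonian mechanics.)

Combined speed: v_combined = 14.7 + 17.4 = 32.1 m/s
Time to meet: t = d/v_combined = 895.3/32.1 = 27.89 s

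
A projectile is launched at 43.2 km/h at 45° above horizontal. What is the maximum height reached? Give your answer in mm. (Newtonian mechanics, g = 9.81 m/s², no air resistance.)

v₀ = 43.2 km/h × 0.2777777777777778 = 12.0 m/s
H = v₀² × sin²(θ) / (2g) = 12.0² × sin(45°)² / (2 × 9.81) = 144.0 × 0.5 / 19.62 = 3.66972 m
H = 3.66972 m / 0.001 = 3670 mm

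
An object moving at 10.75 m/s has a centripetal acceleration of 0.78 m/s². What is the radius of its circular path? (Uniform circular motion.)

r = v²/a_c = 10.75²/0.78 = 148.16 m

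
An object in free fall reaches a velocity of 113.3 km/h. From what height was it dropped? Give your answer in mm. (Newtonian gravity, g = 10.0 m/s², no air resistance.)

v = 113.3 km/h × 0.2777777777777778 = 31.47222 m/s
h = v² / (2g) = 31.47222² / (2 × 10.0) = 49.52503 m
h = 49.52503 m / 0.001 = 49530 mm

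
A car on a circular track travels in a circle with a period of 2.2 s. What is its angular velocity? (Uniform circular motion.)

ω = 2π/T = 2π/2.2 = 2.856 rad/s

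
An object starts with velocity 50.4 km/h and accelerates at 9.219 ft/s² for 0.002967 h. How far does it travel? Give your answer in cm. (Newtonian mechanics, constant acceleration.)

v₀ = 50.4 km/h × 0.2777777777777778 = 14.0 m/s
a = 9.219 ft/s² × 0.3048 = 2.80995 m/s²
t = 0.002967 h × 3600.0 = 10.6812 s
d = v₀ × t + ½ × a × t² = 14.0 × 10.6812 + 0.5 × 2.80995 × 10.6812² = 309.828 m
d = 309.828 m / 0.01 = 30980 cm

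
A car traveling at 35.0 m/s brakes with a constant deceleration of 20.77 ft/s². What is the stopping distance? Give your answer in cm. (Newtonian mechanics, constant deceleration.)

a = 20.77 ft/s² × 0.3048 = 6.3307 m/s²
d = v₀² / (2a) = 35.0² / (2 × 6.3307) = 1225.0 / 12.6614 = 96.7508 m
d = 96.7508 m / 0.01 = 9675 cm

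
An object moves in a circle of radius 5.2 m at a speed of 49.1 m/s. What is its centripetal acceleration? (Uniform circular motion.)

a_c = v²/r = 49.1²/5.2 = 2410.81/5.2 = 463.62 m/s²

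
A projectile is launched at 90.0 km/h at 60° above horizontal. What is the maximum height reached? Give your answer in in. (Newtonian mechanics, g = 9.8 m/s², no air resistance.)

v₀ = 90.0 km/h × 0.2777777777777778 = 25.0 m/s
H = v₀² × sin²(θ) / (2g) = 25.0² × sin(60°)² / (2 × 9.8) = 625.0 × 0.75 / 19.6 = 23.9158 m
H = 23.9158 m / 0.0254 = 941.6 in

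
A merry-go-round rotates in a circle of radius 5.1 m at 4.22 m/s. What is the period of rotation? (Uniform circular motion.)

T = 2πr/v = 2π×5.1/4.22 = 7.59 s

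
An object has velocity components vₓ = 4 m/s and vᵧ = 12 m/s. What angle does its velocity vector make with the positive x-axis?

θ = arctan(vᵧ/vₓ) = arctan(12/4) = 71.57°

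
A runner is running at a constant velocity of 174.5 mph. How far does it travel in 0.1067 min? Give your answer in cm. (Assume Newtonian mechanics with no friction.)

v = 174.5 mph × 0.44704 = 78.0085 m/s
t = 0.1067 min × 60.0 = 6.402 s
d = v × t = 78.0085 × 6.402 = 499.41 m
d = 499.41 m / 0.01 = 49940 cm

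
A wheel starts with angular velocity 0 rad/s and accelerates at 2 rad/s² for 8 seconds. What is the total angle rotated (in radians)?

θ = ω₀t + ½αt² = 0×8 + ½×2×8² = 64.0 rad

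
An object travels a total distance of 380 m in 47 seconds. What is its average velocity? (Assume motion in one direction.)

v_avg = Δd / Δt = 380 / 47 = 8.09 m/s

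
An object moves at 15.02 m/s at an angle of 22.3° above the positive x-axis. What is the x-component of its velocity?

vₓ = v cos(θ) = 15.02 × cos(22.3°) = 13.9 m/s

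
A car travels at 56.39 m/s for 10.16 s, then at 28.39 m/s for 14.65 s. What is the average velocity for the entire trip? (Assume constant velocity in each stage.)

d₁ = v₁t₁ = 56.39 × 10.16 = 572.9224 m
d₂ = v₂t₂ = 28.39 × 14.65 = 415.9135 m
d_total = 988.8359 m, t_total = 24.81 s
v_avg = d_total/t_total = 988.8359/24.81 = 39.86 m/s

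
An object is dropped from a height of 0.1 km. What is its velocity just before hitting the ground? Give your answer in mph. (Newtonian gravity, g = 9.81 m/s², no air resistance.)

h = 0.1 km × 1000.0 = 100.0 m
v = √(2gh) = √(2 × 9.81 × 100.0) = 44.2945 m/s
v = 44.2945 m/s / 0.44704 = 99.08 mph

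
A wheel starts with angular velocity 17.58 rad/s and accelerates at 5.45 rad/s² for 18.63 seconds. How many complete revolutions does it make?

θ = ω₀t + ½αt² = 17.58×18.63 + ½×5.45×18.63² = 1273.2999525 rad
Total revolutions = θ/(2π) = 1273.2999525/(2π) = 202.65
Complete revolutions = ⌊202.65⌋ = 202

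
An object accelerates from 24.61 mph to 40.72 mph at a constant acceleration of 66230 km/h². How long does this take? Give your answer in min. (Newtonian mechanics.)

v₀ = 24.61 mph × 0.44704 = 11.0017 m/s
v = 40.72 mph × 0.44704 = 18.2035 m/s
a = 66230 km/h² × 7.716049382716049e-05 = 5.11034 m/s²
t = (v - v₀) / a = (18.2035 - 11.0017) / 5.11034 = 1.40926 s
t = 1.40926 s / 60.0 = 0.02349 min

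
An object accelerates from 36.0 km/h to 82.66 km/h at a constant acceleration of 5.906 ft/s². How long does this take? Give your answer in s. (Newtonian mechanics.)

v₀ = 36.0 km/h × 0.2777777777777778 = 10.0 m/s
v = 82.66 km/h × 0.2777777777777778 = 22.9611 m/s
a = 5.906 ft/s² × 0.3048 = 1.80015 m/s²
t = (v - v₀) / a = (22.9611 - 10.0) / 1.80015 = 7.2 s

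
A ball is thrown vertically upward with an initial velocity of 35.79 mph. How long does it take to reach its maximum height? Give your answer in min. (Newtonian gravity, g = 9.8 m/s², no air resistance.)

v₀ = 35.79 mph × 0.44704 = 15.9996 m/s
t_up = v₀ / g = 15.9996 / 9.8 = 1.63261 s
t_up = 1.63261 s / 60.0 = 0.02721 min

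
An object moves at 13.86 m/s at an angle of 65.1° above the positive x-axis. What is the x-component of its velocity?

vₓ = v cos(θ) = 13.86 × cos(65.1°) = 5.84 m/s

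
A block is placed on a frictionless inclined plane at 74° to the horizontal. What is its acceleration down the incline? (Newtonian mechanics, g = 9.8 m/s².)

a = g sin(θ) = 9.8 × sin(74°) = 9.8 × 0.9613 = 9.42 m/s²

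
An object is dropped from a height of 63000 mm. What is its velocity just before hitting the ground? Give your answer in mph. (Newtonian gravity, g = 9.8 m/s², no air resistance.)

h = 63000 mm × 0.001 = 63.0 m
v = √(2gh) = √(2 × 9.8 × 63.0) = 35.1397 m/s
v = 35.1397 m/s / 0.44704 = 78.61 mph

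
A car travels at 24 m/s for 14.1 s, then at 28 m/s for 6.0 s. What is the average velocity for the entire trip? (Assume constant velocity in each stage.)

d₁ = v₁t₁ = 24 × 14.1 = 338.4 m
d₂ = v₂t₂ = 28 × 6.0 = 168.0 m
d_total = 506.4 m, t_total = 20.1 s
v_avg = d_total/t_total = 506.4/20.1 = 25.19 m/s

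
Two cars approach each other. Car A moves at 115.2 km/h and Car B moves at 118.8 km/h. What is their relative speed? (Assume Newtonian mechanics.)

v_rel = v_A + v_B = 115.2 + 118.8 = 234.0 km/h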